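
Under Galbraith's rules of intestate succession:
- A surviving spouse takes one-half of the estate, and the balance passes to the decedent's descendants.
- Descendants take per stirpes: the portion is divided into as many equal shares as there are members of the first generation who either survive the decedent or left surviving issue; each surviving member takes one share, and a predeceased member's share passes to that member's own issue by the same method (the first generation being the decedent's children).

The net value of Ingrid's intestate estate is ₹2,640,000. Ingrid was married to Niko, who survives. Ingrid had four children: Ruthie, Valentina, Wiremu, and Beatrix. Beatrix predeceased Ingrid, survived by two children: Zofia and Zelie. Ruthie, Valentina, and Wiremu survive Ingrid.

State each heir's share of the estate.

Niko takes one-half of ₹2,640,000 = ₹1,320,000. The remaining ₹1,320,000 passes to the descendants.
The descendants' portion (₹1,320,000) is divided into 4 shares of ₹330,000: Ruthie, Valentina, and Wiremu each take ₹330,000; Beatrix's ₹330,000 share passes to Beatrix's issue.
Beatrix's share (₹330,000) is divided into 2 shares of ₹165,000: Zofia and Zelie each take ₹165,000.

Niko: ₹1,320,000; Ruthie: ₹330,000; Valentina: ₹330,000; Wiremu: ₹330,000; Zofia: ₹165,000; Zelie: ₹165,000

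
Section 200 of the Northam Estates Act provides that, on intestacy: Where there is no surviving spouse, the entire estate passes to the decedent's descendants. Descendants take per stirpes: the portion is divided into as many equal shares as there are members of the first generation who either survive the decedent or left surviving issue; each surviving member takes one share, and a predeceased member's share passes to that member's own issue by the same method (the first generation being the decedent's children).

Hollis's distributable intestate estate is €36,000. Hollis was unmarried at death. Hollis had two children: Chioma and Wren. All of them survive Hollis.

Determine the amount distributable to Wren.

The entire €36,000 passes to the descendants.
That amount (€36,000) is divided into 2 shares of €18,000: Chioma and Wren each take €18,000.

Wren receives €18,000.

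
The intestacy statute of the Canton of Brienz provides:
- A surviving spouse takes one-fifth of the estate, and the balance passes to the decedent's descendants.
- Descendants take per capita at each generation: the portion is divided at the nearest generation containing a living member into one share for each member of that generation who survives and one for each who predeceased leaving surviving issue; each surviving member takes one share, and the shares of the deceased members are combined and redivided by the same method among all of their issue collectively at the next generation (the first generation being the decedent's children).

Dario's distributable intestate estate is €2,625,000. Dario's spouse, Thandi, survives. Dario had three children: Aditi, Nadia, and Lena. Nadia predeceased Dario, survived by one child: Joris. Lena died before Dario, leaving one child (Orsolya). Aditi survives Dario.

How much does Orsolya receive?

Orsolya receives €700,000.

Thandi takes one-fifth of €2,625,000 = €525,000. The remaining €2,100,000 passes to the descendants.
The descendants' portion (€2,100,000) is divided at the children's generation into 3 shares of €700,000. Aditi takes €700,000. The 2 shares of the deceased (Nadia and Lena) are combined into a pool of €1,400,000.
That pool (€1,400,000) is divided at the grandchildren's generation equally among Joris and Orsolya: €700,000 each.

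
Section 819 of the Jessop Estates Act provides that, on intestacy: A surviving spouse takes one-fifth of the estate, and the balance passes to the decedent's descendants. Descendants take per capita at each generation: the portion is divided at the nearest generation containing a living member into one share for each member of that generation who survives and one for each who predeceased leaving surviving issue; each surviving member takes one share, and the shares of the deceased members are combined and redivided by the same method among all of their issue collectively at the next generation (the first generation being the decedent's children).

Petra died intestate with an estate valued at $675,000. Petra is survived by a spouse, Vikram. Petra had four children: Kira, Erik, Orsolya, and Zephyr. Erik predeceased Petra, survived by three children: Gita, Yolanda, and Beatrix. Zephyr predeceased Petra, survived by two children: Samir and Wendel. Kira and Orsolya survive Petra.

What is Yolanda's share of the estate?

Vikram takes one-fifth of $675,000 = $135,000. The remaining $540,000 passes to the descendants.
The descendants' portion ($540,000) is divided at the children's generation into 4 shares of $135,000. Kira and Orsolya each take $135,000. The 2 shares of the deceased (Erik and Zephyr) are combined into a pool of $270,000.
That pool ($270,000) is divided at the grandchildren's generation equally among Gita, Yolanda, Beatrix, Samir, and Wendel: $54,000 each.

Yolanda receives $54,000.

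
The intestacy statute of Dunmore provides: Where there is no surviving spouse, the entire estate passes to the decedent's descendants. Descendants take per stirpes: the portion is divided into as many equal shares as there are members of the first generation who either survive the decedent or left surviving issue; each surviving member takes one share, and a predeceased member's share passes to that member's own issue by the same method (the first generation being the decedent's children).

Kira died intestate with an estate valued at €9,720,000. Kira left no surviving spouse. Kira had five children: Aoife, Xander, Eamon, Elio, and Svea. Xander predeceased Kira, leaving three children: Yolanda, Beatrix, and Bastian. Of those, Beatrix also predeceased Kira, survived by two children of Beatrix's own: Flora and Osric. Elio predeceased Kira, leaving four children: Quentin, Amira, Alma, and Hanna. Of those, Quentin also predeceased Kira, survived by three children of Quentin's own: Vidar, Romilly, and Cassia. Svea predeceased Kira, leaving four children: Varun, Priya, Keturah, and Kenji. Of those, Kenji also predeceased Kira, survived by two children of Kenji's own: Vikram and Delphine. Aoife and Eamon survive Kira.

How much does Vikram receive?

The entire €9,720,000 passes to the descendants.
That amount (€9,720,000) is divided into 5 shares of €1,944,000: Aoife and Eamon each take €1,944,000; Xander's €1,944,000 share passes to Xander's issue; Elio's €1,944,000 share passes to Elio's issue; Svea's €1,944,000 share passes to Svea's issue.
Xander's share (€1,944,000) is divided into 3 shares of €648,000: Yolanda and Bastian each take €648,000; Beatrix's €648,000 share passes to Beatrix's issue.
Beatrix's share (€648,000) is divided into 2 shares of €324,000: Flora and Osric each take €324,000.
Elio's share (€1,944,000) is divided into 4 shares of €486,000: Amira, Alma, and Hanna each take €486,000; Quentin's €486,000 share passes to Quentin's issue.
Quentin's share (€486,000) is divided into 3 shares of €162,000: Vidar, Romilly, and Cassia each take €162,000.
Svea's share (€1,944,000) is divided into 4 shares of €486,000: Varun, Priya, and Keturah each take €486,000; Kenji's €486,000 share passes to Kenji's issue.
Kenji's share (€486,000) is divided into 2 shares of €243,000: Vikram and Delphine each take €243,000.

Vikram receives €243,000.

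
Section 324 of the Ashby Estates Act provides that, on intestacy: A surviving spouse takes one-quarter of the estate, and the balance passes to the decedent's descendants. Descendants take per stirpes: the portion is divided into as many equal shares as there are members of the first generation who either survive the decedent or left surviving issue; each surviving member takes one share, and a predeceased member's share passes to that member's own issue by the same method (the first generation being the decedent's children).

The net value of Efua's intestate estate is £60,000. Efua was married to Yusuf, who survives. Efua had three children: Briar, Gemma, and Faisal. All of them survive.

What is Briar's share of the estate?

Yusuf takes one-quarter of £60,000 = £15,000. The remaining £45,000 passes to the descendants.
The descendants' portion (£45,000) is divided into 3 shares of £15,000: Briar, Gemma, and Faisal each take £15,000.

Briar receives £15,000.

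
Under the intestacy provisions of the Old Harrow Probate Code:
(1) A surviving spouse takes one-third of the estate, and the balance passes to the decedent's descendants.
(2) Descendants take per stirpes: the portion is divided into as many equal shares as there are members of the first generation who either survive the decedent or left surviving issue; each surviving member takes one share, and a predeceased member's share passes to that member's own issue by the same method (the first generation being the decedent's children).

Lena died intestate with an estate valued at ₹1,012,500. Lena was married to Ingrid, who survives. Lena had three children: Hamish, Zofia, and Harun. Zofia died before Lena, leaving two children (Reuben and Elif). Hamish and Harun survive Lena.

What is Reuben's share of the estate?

Reuben receives ₹112,500.

Ingrid takes one-third of ₹1,012,500 = ₹337,500. The remaining ₹675,000 passes to the descendants.
The descendants' portion (₹675,000) is divided into 3 shares of ₹225,000: Hamish and Harun each take ₹225,000; Zofia's ₹225,000 share passes to Zofia's issue.
Zofia's share (₹225,000) is divided into 2 shares of ₹112,500: Reuben and Elif each take ₹112,500.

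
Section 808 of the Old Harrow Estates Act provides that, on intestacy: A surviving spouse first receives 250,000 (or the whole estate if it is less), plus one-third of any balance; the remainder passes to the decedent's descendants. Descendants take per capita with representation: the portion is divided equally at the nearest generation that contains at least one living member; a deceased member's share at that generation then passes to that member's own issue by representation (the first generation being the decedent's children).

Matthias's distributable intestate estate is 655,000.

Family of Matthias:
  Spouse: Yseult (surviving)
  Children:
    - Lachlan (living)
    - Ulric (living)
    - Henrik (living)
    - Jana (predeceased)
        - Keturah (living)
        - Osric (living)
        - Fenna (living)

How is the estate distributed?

Yseult: 385,000; Lachlan: 67,500; Ulric: 67,500; Henrik: 67,500; Keturah: 22,500; Osric: 22,500; Fenna: 22,500

Yseult first takes 250,000, leaving a balance of 405,000. Yseult then takes one-third of the balance (135,000), for a total of 385,000. The remaining 270,000 passes to the descendants.
The descendants' portion (270,000) is divided into 4 shares of 67,500: Lachlan, Ulric, and Henrik each take 67,500; Jana's 67,500 share passes to Jana's issue.
Jana's share (67,500) is divided into 3 shares of 22,500: Keturah, Osric, and Fenna each take 22,500.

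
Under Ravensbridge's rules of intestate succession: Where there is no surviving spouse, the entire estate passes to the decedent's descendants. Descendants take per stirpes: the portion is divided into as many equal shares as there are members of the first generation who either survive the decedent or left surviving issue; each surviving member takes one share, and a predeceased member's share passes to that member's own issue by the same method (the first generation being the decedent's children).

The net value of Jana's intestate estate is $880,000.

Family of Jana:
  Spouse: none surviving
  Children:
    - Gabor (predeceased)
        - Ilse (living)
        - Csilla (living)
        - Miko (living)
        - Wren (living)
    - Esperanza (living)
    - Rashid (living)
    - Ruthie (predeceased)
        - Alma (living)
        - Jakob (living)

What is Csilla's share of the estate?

The entire $880,000 passes to the descendants.
That amount ($880,000) is divided into 4 shares of $220,000: Esperanza and Rashid each take $220,000; Gabor's $220,000 share passes to Gabor's issue; Ruthie's $220,000 share passes to Ruthie's issue.
Gabor's share ($220,000) is divided into 4 shares of $55,000: Ilse, Csilla, Miko, and Wren each take $55,000.
Ruthie's share ($220,000) is divided into 2 shares of $110,000: Alma and Jakob each take $110,000.

Csilla receives $55,000.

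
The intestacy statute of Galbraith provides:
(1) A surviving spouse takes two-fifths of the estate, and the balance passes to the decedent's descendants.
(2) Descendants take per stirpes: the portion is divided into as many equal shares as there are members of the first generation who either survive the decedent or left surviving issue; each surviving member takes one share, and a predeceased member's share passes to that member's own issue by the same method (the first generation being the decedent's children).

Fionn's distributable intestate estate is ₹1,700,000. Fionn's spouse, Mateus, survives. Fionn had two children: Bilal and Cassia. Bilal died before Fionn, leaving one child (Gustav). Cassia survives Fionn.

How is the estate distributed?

Mateus: ₹680,000; Gustav: ₹510,000; Cassia: ₹510,000

Mateus takes two-fifths of ₹1,700,000 = ₹680,000. The remaining ₹1,020,000 passes to the descendants.
The descendants' portion (₹1,020,000) is divided into 2 shares of ₹510,000: Cassia takes ₹510,000; Bilal's ₹510,000 share passes to Bilal's issue.
Bilal's share (₹510,000) passes entirely to Gustav.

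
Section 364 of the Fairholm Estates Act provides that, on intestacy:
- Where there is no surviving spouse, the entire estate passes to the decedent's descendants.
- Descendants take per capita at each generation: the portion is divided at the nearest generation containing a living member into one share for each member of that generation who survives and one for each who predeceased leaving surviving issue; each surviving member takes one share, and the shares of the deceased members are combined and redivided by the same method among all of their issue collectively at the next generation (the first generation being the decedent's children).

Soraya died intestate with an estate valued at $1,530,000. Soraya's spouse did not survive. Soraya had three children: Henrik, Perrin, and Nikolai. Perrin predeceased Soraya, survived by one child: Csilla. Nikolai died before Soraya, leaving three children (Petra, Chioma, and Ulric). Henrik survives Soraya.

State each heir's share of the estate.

The entire $1,530,000 passes to the descendants.
That amount ($1,530,000) is divided at the children's generation into 3 shares of $510,000. Henrik takes $510,000. The 2 shares of the deceased (Perrin and Nikolai) are combined into a pool of $1,020,000.
That pool ($1,020,000) is divided at the grandchildren's generation equally among Csilla, Petra, Chioma, and Ulric: $255,000 each.

Henrik: $510,000; Csilla: $255,000; Petra: $255,000; Chioma: $255,000; Ulric: $255,000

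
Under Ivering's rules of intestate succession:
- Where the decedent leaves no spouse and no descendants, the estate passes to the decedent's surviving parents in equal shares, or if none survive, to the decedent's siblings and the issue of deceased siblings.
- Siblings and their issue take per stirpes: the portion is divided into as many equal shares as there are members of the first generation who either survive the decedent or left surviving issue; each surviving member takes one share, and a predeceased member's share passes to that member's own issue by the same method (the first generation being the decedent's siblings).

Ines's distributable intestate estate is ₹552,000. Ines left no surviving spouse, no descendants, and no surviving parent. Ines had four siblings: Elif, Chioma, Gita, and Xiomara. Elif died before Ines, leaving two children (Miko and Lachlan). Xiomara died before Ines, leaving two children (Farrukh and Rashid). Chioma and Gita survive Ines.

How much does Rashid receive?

The entire ₹552,000 passes to the siblings and their issue.
That amount (₹552,000) is divided into 4 shares of ₹138,000: Chioma and Gita each take ₹138,000; Elif's ₹138,000 share passes to Elif's issue; Xiomara's ₹138,000 share passes to Xiomara's issue.
Elif's share (₹138,000) is divided into 2 shares of ₹69,000: Miko and Lachlan each take ₹69,000.
Xiomara's share (₹138,000) is divided into 2 shares of ₹69,000: Farrukh and Rashid each take ₹69,000.

Rashid receives ₹69,000.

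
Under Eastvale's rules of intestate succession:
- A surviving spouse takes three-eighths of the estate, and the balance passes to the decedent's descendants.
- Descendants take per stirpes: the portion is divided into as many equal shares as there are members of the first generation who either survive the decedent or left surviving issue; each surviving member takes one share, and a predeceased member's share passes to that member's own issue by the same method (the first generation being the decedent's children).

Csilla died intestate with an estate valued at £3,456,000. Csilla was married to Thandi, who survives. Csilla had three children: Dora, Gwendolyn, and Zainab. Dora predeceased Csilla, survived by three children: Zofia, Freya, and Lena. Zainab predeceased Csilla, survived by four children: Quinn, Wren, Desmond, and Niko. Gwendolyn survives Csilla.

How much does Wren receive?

Thandi takes three-eighths of £3,456,000 = £1,296,000. The remaining £2,160,000 passes to the descendants.
The descendants' portion (£2,160,000) is divided into 3 shares of £720,000: Gwendolyn takes £720,000; Dora's £720,000 share passes to Dora's issue; Zainab's £720,000 share passes to Zainab's issue.
Dora's share (£720,000) is divided into 3 shares of £240,000: Zofia, Freya, and Lena each take £240,000.
Zainab's share (£720,000) is divided into 4 shares of £180,000: Quinn, Wren, Desmond, and Niko each take £180,000.

Wren receives £180,000.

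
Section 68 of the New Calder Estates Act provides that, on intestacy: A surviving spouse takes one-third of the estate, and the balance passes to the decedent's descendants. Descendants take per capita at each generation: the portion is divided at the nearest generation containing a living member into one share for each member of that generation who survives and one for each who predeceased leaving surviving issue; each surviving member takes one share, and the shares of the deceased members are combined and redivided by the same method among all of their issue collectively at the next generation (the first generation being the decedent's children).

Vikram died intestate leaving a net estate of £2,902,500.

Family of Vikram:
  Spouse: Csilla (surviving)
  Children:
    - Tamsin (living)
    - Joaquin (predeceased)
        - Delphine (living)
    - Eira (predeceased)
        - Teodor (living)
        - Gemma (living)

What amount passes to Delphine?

Delphine receives £430,000.

Csilla takes one-third of £2,902,500 = £967,500. The remaining £1,935,000 passes to the descendants.
The descendants' portion (£1,935,000) is divided at the children's generation into 3 shares of £645,000. Tamsin takes £645,000. The 2 shares of the deceased (Joaquin and Eira) are combined into a pool of £1,290,000.
That pool (£1,290,000) is divided at the grandchildren's generation equally among Delphine, Teodor, and Gemma: £430,000 each.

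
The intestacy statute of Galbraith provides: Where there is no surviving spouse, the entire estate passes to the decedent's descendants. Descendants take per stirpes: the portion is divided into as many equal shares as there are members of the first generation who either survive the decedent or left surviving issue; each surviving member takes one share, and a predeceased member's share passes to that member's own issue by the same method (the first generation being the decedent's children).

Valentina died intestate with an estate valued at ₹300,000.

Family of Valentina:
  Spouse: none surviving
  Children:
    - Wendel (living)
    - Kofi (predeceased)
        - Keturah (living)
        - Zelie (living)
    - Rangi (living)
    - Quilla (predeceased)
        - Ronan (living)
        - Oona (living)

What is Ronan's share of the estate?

The entire ₹300,000 passes to the descendants.
That amount (₹300,000) is divided into 4 shares of ₹75,000: Wendel and Rangi each take ₹75,000; Kofi's ₹75,000 share passes to Kofi's issue; Quilla's ₹75,000 share passes to Quilla's issue.
Kofi's share (₹75,000) is divided into 2 shares of ₹37,500: Keturah and Zelie each take ₹37,500.
Quilla's share (₹75,000) is divided into 2 shares of ₹37,500: Ronan and Oona each take ₹37,500.

Ronan receives ₹37,500.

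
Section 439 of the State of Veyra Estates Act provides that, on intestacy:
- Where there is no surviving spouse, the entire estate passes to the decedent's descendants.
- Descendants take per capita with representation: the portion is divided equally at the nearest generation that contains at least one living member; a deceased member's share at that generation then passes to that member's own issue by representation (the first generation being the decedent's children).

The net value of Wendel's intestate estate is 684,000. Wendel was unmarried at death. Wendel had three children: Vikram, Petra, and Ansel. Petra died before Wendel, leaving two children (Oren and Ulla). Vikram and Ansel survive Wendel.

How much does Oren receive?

Oren receives 114,000.

The entire 684,000 passes to the descendants.
That amount (684,000) is divided into 3 shares of 228,000: Vikram and Ansel each take 228,000; Petra's 228,000 share passes to Petra's issue.
Petra's share (228,000) is divided into 2 shares of 114,000: Oren and Ulla each take 114,000.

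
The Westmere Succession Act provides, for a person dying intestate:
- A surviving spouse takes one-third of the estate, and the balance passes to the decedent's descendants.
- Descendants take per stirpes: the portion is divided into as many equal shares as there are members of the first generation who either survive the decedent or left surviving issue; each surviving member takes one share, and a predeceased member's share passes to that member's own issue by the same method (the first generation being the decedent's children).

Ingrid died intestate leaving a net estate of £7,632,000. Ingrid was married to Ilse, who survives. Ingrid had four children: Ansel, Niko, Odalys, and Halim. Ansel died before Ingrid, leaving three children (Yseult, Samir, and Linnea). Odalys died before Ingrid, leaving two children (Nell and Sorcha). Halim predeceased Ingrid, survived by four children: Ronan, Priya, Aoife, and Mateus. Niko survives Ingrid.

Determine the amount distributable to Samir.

Ilse takes one-third of £7,632,000 = £2,544,000. The remaining £5,088,000 passes to the descendants.
The descendants' portion (£5,088,000) is divided into 4 shares of £1,272,000: Niko takes £1,272,000; Ansel's £1,272,000 share passes to Ansel's issue; Odalys's £1,272,000 share passes to Odalys's issue; Halim's £1,272,000 share passes to Halim's issue.
Ansel's share (£1,272,000) is divided into 3 shares of £424,000: Yseult, Samir, and Linnea each take £424,000.
Odalys's share (£1,272,000) is divided into 2 shares of £636,000: Nell and Sorcha each take £636,000.
Halim's share (£1,272,000) is divided into 4 shares of £318,000: Ronan, Priya, Aoife, and Mateus each take £318,000.

Samir receives £424,000.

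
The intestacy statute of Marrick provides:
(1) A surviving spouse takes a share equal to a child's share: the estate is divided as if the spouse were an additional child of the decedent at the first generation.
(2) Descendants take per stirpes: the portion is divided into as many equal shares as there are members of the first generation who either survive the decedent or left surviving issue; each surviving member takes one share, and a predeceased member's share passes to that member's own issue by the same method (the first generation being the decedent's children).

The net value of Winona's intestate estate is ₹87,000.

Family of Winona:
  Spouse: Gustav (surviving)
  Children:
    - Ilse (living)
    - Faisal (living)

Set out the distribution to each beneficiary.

The spouse counts as an additional share at the children's level, so there are 3 primary shares of ₹29,000. Gustav takes one such share (₹29,000).
The children's combined portion (₹58,000) is divided into 2 shares of ₹29,000: Ilse and Faisal each take ₹29,000.

Gustav: ₹29,000; Ilse: ₹29,000; Faisal: ₹29,000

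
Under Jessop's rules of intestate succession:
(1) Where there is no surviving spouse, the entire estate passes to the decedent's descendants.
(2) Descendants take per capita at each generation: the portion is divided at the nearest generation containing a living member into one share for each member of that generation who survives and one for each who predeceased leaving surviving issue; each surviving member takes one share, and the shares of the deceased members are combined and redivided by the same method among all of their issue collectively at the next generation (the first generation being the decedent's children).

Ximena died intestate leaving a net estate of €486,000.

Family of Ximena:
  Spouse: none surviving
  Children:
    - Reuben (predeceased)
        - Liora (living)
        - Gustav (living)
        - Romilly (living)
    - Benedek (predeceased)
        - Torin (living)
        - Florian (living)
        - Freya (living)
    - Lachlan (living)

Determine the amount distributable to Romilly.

Romilly receives €54,000.

The entire €486,000 passes to the descendants.
That amount (€486,000) is divided at the children's generation into 3 shares of €162,000. Lachlan takes €162,000. The 2 shares of the deceased (Reuben and Benedek) are combined into a pool of €324,000.
That pool (€324,000) is divided at the grandchildren's generation equally among Liora, Gustav, Romilly, Torin, Florian, and Freya: €54,000 each.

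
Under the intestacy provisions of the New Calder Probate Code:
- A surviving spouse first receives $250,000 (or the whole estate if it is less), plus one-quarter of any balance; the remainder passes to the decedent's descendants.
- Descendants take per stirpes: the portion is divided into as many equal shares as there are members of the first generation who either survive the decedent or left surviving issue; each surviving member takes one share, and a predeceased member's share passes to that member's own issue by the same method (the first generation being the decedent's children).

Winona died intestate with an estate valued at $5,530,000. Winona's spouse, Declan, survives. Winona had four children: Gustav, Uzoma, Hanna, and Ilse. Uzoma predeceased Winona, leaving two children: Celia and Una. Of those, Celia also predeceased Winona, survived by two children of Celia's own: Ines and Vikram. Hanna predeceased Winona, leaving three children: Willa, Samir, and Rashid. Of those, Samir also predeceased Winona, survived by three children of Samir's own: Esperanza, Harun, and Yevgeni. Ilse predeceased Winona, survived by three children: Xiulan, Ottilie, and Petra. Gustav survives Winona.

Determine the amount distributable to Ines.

Ines receives $247,500.

Declan first takes $250,000, leaving a balance of $5,280,000. Declan then takes one-quarter of the balance ($1,320,000), for a total of $1,570,000. The remaining $3,960,000 passes to the descendants.
The descendants' portion ($3,960,000) is divided into 4 shares of $990,000: Gustav takes $990,000; Uzoma's $990,000 share passes to Uzoma's issue; Hanna's $990,000 share passes to Hanna's issue; Ilse's $990,000 share passes to Ilse's issue.
Uzoma's share ($990,000) is divided into 2 shares of $495,000: Una takes $495,000; Celia's $495,000 share passes to Celia's issue.
Celia's share ($495,000) is divided into 2 shares of $247,500: Ines and Vikram each take $247,500.
Hanna's share ($990,000) is divided into 3 shares of $330,000: Willa and Rashid each take $330,000; Samir's $330,000 share passes to Samir's issue.
Samir's share ($330,000) is divided into 3 shares of $110,000: Esperanza, Harun, and Yevgeni each take $110,000.
Ilse's share ($990,000) is divided into 3 shares of $330,000: Xiulan, Ottilie, and Petra each take $330,000.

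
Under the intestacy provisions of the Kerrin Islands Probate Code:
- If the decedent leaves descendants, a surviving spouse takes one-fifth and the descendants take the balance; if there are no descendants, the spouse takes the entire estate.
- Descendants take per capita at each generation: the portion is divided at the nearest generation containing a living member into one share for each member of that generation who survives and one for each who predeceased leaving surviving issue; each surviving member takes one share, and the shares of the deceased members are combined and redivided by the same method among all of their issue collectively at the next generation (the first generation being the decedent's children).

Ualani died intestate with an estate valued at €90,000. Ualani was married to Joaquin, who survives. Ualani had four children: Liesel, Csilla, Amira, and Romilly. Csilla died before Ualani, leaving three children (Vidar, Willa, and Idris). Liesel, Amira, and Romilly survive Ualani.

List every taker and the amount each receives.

Joaquin takes one-fifth of €90,000 = €18,000. The remaining €72,000 passes to the descendants.
The descendants' portion (€72,000) is divided at the children's generation into 4 shares of €18,000. Liesel, Amira, and Romilly each take €18,000. The remaining share for the deceased Csilla (€18,000) is carried to the next generation.
That pool (€18,000) is divided at the grandchildren's generation equally among Vidar, Willa, and Idris: €6,000 each.

Joaquin: €18,000; Liesel: €18,000; Vidar: €6,000; Willa: €6,000; Idris: €6,000; Amira: €18,000; Romilly: €18,000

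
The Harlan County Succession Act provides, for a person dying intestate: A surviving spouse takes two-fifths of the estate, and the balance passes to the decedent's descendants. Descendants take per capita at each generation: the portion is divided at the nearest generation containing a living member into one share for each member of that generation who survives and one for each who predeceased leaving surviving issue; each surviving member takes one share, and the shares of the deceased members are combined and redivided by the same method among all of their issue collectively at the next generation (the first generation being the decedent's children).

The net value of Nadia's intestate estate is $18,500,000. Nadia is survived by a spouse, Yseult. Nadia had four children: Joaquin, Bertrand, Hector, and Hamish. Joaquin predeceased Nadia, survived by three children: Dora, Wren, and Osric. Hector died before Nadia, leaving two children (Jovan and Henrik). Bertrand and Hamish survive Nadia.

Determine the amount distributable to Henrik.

Yseult takes two-fifths of $18,500,000 = $7,400,000. The remaining $11,100,000 passes to the descendants.
The descendants' portion ($11,100,000) is divided at the children's generation into 4 shares of $2,775,000. Bertrand and Hamish each take $2,775,000. The 2 shares of the deceased (Joaquin and Hector) are combined into a pool of $5,550,000.
That pool ($5,550,000) is divided at the grandchildren's generation equally among Dora, Wren, Osric, Jovan, and Henrik: $1,110,000 each.

Henrik receives $1,110,000.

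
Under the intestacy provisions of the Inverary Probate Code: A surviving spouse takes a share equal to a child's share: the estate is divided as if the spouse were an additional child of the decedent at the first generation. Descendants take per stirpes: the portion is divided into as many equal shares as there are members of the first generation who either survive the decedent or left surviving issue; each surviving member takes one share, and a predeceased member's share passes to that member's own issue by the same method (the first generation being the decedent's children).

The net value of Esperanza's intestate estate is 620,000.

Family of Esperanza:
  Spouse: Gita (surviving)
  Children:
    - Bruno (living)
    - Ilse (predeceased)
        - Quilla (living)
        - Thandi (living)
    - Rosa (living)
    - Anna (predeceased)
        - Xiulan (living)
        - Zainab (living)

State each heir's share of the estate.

The spouse counts as an additional share at the children's level, so there are 5 primary shares of 124,000. Gita takes one such share (124,000).
The children's combined portion (496,000) is divided into 4 shares of 124,000: Bruno and Rosa each take 124,000; Ilse's 124,000 share passes to Ilse's issue; Anna's 124,000 share passes to Anna's issue.
Ilse's share (124,000) is divided into 2 shares of 62,000: Quilla and Thandi each take 62,000.
Anna's share (124,000) is divided into 2 shares of 62,000: Xiulan and Zainab each take 62,000.

Gita: 124,000; Bruno: 124,000; Quilla: 62,000; Thandi: 62,000; Rosa: 124,000; Xiulan: 62,000; Zainab: 62,000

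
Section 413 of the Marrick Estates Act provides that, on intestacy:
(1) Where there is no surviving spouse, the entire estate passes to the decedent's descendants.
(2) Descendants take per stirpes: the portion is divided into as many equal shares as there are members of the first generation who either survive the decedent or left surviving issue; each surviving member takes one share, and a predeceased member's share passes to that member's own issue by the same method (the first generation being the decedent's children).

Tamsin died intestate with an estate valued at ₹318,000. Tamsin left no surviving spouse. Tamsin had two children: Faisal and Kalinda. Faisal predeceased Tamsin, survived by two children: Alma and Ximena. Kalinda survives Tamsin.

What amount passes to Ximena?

Ximena receives ₹79,500.

The entire ₹318,000 passes to the descendants.
That amount (₹318,000) is divided into 2 shares of ₹159,000: Kalinda takes ₹159,000; Faisal's ₹159,000 share passes to Faisal's issue.
Faisal's share (₹159,000) is divided into 2 shares of ₹79,500: Alma and Ximena each take ₹79,500.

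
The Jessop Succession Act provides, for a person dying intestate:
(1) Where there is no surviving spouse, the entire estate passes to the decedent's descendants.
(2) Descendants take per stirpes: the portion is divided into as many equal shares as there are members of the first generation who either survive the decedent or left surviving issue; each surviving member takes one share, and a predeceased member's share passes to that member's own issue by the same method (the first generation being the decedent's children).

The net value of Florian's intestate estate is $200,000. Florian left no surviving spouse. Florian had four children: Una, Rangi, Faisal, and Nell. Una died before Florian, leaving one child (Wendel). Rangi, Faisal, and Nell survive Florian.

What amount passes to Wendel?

Wendel receives $50,000.

The entire $200,000 passes to the descendants.
That amount ($200,000) is divided into 4 shares of $50,000: Rangi, Faisal, and Nell each take $50,000; Una's $50,000 share passes to Una's issue.
Una's share ($50,000) passes entirely to Wendel.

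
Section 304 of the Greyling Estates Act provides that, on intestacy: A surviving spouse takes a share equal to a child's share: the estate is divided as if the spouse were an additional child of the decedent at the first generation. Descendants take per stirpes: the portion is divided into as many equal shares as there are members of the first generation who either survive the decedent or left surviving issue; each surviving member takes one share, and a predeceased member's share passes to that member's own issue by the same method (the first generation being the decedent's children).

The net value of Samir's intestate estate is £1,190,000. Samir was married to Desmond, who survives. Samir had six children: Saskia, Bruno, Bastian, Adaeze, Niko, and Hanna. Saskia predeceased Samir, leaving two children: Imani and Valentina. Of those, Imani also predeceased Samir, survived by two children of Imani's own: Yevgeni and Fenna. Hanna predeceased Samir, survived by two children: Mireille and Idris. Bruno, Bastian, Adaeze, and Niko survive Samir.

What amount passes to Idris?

Idris receives £85,000.

The spouse counts as an additional share at the children's level, so there are 7 primary shares of £170,000. Desmond takes one such share (£170,000).
The children's combined portion (£1,020,000) is divided into 6 shares of £170,000: Bruno, Bastian, Adaeze, and Niko each take £170,000; Saskia's £170,000 share passes to Saskia's issue; Hanna's £170,000 share passes to Hanna's issue.
Saskia's share (£170,000) is divided into 2 shares of £85,000: Valentina takes £85,000; Imani's £85,000 share passes to Imani's issue.
Imani's share (£85,000) is divided into 2 shares of £42,500: Yevgeni and Fenna each take £42,500.
Hanna's share (£170,000) is divided into 2 shares of £85,000: Mireille and Idris each take £85,000.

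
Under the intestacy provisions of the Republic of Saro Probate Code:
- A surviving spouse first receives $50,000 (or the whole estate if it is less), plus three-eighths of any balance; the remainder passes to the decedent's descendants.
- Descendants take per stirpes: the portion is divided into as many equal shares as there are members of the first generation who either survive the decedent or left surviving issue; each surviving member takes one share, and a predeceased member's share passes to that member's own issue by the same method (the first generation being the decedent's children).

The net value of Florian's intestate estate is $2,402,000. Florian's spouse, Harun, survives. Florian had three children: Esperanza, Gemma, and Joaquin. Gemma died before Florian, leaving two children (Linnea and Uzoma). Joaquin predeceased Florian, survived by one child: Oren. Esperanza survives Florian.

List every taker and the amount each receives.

Harun first takes $50,000, leaving a balance of $2,352,000. Harun then takes three-eighths of the balance ($882,000), for a total of $932,000. The remaining $1,470,000 passes to the descendants.
The descendants' portion ($1,470,000) is divided into 3 shares of $490,000: Esperanza takes $490,000; Gemma's $490,000 share passes to Gemma's issue; Joaquin's $490,000 share passes to Joaquin's issue.
Gemma's share ($490,000) is divided into 2 shares of $245,000: Linnea and Uzoma each take $245,000.
Joaquin's share ($490,000) passes entirely to Oren.

Harun: $932,000; Esperanza: $490,000; Linnea: $245,000; Uzoma: $245,000; Oren: $490,000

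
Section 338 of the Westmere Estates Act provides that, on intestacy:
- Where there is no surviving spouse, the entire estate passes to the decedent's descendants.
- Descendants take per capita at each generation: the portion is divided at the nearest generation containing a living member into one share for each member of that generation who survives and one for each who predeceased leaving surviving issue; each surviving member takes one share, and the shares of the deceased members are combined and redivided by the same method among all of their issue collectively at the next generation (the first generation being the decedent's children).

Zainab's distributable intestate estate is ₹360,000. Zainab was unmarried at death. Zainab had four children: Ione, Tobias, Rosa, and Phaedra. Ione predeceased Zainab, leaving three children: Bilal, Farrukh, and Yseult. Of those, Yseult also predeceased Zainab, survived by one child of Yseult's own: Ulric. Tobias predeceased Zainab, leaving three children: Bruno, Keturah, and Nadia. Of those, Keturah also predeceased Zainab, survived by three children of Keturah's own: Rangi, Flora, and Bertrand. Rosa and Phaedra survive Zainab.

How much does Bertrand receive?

Bertrand receives ₹15,000.

The entire ₹360,000 passes to the descendants.
That amount (₹360,000) is divided at the children's generation into 4 shares of ₹90,000. Rosa and Phaedra each take ₹90,000. The 2 shares of the deceased (Ione and Tobias) are combined into a pool of ₹180,000.
That pool (₹180,000) is divided at the grandchildren's generation into 6 shares of ₹30,000. Bilal, Farrukh, Bruno, and Nadia each take ₹30,000. The 2 shares of the deceased (Yseult and Keturah) are combined into a pool of ₹60,000.
That pool (₹60,000) is divided at the great-grandchildren's generation equally among Ulric, Rangi, Flora, and Bertrand: ₹15,000 each.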